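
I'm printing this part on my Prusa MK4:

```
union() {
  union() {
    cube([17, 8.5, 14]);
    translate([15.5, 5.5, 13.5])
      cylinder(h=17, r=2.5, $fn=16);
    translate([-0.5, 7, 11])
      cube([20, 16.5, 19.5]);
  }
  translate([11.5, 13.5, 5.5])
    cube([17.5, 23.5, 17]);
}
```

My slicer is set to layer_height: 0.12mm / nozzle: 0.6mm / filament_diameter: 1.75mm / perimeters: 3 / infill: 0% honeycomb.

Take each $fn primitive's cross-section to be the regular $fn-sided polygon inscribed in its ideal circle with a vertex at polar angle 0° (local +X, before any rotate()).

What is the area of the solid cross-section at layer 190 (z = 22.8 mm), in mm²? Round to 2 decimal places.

346.48 mm²

At z = 22.8 mm: the cube is not intersected at this z (z outside [0, 14]); the cylinder at (15.5, 5.5): section is a regular 16-gon, circumradius r=2.5 (area = (16/2)·2.500²·sin(360°/16) = 19.13 mm²); the 20×16.5 cube at (-0.5, 7) contributes its full rectangle (area 330.00 mm²); Taking the union: the regions partially overlap — summed areas 349.13 mm² minus the doubly-counted overlap 2.65 mm² gives 346.48 mm² — area = 346.48 mm²; the cube at (11.5, 13.5) does not reach this height (z outside [5.5, 22.5]); Merging all regions: only the result so far is present, so the union is just that shape — area = 346.48 mm². Overall, the cross-section is a single solid region. Net area = 346.48 mm².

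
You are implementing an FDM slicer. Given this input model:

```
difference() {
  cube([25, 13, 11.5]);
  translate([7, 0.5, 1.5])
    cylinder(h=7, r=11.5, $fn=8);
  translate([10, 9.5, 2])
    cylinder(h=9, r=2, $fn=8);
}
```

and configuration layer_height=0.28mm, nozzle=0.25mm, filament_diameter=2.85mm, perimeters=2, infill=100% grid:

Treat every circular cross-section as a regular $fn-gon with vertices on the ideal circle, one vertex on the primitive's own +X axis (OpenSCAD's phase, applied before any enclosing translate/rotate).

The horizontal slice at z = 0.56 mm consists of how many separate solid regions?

1

At z = 0.56 mm: the 25×13 cube contributes its full rectangle; the cylinder at (7, 0.5) does not reach this height (z outside [1.5, 8.5]); the cylinder at (10, 9.5) is absent (z outside [2, 11]); Subtracting the remaining from the first: none of the subtracted shapes is present at this height, so the 25×13 cube is unchanged — 1 connected region. The result has 1 disconnected region.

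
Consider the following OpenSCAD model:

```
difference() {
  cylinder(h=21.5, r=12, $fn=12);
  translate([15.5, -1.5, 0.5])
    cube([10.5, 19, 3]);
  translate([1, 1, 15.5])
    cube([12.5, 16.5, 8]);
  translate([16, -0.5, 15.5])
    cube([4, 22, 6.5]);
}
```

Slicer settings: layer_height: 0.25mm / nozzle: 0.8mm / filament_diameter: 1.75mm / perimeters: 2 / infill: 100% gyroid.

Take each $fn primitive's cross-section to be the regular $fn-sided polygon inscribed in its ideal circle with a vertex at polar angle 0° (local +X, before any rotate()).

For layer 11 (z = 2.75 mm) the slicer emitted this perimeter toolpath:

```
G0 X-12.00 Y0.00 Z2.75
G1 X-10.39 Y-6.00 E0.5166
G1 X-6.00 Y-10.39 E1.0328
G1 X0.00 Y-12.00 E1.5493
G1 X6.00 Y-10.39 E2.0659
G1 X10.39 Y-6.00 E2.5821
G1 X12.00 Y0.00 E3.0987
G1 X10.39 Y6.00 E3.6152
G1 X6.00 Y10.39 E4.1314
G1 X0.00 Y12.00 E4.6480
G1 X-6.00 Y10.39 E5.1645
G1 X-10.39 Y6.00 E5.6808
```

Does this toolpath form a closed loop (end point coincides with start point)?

Start point (G0): (-12.00, 0.00). End point (last G1): the path does not return to the start — open.

no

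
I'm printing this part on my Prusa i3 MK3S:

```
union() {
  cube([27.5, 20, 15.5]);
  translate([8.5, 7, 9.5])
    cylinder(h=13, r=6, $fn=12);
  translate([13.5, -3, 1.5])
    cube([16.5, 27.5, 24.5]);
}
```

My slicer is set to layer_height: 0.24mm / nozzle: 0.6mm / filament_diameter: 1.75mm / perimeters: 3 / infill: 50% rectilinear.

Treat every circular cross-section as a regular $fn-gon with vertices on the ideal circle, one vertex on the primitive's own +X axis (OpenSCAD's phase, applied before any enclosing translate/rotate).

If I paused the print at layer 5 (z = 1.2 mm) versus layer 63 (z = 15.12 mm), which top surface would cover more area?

layer 63 (z = 15.12 mm)

Layer 5 (z = 1.2): the cube is present — its section is the full 27.5×20 rectangle (area 550.00 mm²); the cylinder at (8.5, 7) is not intersected at this z (z outside [9.5, 22.5]); the cube at (13.5, -3) does not reach this height (z outside [1.5, 26]); Combining (union): only the 27.5×20 cube is present, so the union is just that shape — area = 550.00 mm². So its area = 550.00 mm². Layer 63 (z = 15.12): the 27.5×20 cube contributes its full rectangle (area 550.00 mm²); the r=6 cylinder at (8.5, 7) contributes a regular 12-gon of circumradius 6 (area = (12/2)·6.000²·sin(360°/12) = 108.00 mm²); the cube at (13.5, -3) is present — its section is the full 16.5×27.5 rectangle (area 453.75 mm²); Taking the union: the regions partially overlap — summed areas 1111.75 mm² minus the doubly-counted overlap 388.00 mm² gives 723.75 mm² — area = 723.75 mm². So its area = 723.75 mm². Layer 63 is larger (723.75 vs 550.00 mm²).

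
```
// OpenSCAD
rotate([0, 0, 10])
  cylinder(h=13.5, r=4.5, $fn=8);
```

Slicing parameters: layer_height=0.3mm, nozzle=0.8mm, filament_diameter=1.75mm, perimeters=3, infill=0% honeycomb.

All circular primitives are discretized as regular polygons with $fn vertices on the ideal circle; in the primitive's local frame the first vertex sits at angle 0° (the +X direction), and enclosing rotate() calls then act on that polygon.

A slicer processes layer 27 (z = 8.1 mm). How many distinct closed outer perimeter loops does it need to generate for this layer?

1

At z = 8.1 mm: the cylinder: section is a regular 8-gon, circumradius r=4.5; (whole slice rotated 10° about Z — lengths, areas and connectivity unchanged). The result has 1 disconnected region.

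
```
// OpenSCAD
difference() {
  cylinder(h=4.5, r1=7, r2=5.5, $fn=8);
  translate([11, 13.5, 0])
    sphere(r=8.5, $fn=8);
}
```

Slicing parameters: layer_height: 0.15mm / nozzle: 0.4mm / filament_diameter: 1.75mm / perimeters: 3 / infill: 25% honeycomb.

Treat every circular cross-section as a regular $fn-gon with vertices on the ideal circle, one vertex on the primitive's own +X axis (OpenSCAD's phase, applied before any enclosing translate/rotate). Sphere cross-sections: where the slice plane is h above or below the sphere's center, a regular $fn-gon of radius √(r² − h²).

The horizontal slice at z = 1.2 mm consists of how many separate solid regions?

1

At z = 1.2 mm: the cone: at t=0.267 of its height the radius interpolates to r₁+(r₂−r₁)t = 6.600, giving a regular 8-gon of that circumradius; the sphere at (11, 13.5): section is a regular 8-gon, circumradius = √(r²−h²) = √(8.5²−1.2²) = 8.415; Taking the first minus the rest: starting from the cone, the r=8.5 sphere at (11, 13.5) misses the remaining region (no effect) — 1 connected region. The result has 1 disconnected region.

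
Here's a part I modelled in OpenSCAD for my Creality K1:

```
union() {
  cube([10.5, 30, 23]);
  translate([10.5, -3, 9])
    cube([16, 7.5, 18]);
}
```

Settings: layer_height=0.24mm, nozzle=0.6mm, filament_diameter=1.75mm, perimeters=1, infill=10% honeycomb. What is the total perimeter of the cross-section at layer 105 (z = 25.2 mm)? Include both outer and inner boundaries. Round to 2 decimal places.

At z = 25.2 mm: the cube is absent (z outside [0, 23]); the 16×7.5 cube at (10.5, -3) contributes its full rectangle (perimeter 47.00 mm); Taking the union: only the 16×7.5 cube at (10.5, -3) is present, so the union is just that shape — boundary = 47.00 mm. Overall, the cross-section is a single solid region. Total boundary length (outer) = 47.00 mm.

47.00 mm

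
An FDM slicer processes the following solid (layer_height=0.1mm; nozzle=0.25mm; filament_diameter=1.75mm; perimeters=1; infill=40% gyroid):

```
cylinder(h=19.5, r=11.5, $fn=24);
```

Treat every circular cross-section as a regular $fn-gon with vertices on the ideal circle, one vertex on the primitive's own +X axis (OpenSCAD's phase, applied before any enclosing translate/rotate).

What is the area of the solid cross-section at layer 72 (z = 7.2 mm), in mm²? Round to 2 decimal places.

410.75 mm²

At z = 7.2 mm: the r=11.5 cylinder gives a regular 24-gon of circumradius 11.5 (constant along its height) (area = (24/2)·11.500²·sin(360°/24) = 410.75 mm²). Overall, the cross-section is a single solid region. Net area = 410.75 mm².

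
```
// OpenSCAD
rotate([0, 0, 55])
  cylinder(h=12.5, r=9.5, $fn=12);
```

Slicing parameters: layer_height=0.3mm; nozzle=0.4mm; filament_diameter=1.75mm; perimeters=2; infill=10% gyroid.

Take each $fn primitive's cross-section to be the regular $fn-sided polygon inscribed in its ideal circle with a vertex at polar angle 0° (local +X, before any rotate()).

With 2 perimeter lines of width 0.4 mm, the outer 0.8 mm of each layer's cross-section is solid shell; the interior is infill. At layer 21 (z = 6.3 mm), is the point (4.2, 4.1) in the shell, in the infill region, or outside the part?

infill

At z = 6.3 mm: the r=9.5 cylinder gives a regular 12-gon of circumradius 9.5 (constant along its height); (whole slice rotated 55° about Z — lengths, areas and connectivity unchanged). Overall, the cross-section is a single solid region. Undo the 55° rotation: the query point maps to (5.768, -1.089) in the un-rotated model frame. The nearest boundary edge runs (8.23, -4.75)→(9.50, 0.00); distance from the point to it = 3.32 mm. The point is inside the cross-section and 3.32 mm from the nearest boundary — more than the 0.8 mm shell width (2 × 0.4), so it's in the infill interior.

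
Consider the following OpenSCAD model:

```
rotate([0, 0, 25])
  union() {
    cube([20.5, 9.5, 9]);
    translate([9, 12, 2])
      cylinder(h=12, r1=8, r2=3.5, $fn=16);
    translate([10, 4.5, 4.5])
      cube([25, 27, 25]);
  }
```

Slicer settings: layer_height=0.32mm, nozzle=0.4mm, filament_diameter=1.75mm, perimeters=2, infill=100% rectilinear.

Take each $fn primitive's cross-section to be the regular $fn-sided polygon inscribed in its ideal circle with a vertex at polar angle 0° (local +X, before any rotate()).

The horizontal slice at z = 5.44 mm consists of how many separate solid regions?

At z = 5.44 mm: the 20.5×9.5 cube contributes its full rectangle; the cone at (9, 12) contributes a regular 16-gon of circumradius 6.710 (interpolated between r1=8 and r2=3.5 at t=0.287); the cube at (10, 4.5) is present — its section is the full 25×27 rectangle; Combining (union): the regions partially overlap (shared area 130.62 mm²), so overlapping operands fuse into one piece — 1 connected region; (rotated 25° about Z; rotation is an isometry so areas/perimeters/island counts are preserved). The result has 1 disconnected region.

1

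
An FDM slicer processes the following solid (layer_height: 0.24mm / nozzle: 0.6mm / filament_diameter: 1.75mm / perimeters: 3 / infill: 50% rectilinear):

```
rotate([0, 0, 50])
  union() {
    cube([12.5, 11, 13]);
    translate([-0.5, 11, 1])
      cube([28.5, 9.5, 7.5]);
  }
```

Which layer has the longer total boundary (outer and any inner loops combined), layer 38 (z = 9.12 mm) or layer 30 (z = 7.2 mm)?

Layer 38 (z = 9.12): the 12.5×11 cube contributes its full rectangle (perimeter 47.00 mm); the cube at (-0.5, 11) is absent (z outside [1, 8.5]); Taking the union: only the 12.5×11 cube is present, so the union is just that shape — boundary = 47.00 mm; (rotated 50° about Z; rotation is an isometry so areas/perimeters/island counts are preserved). So its perimeter = 47.00 mm. Layer 30 (z = 7.2): the 12.5×11 cube contributes its full rectangle (perimeter 47.00 mm); the cube at (-0.5, 11) (footprint 28.5×9.5) is included at this height (perimeter 76.00 mm); Taking the union: the 2 present regions share edge segments without overlapping in area, so areas simply add but the touching pieces fuse into one outline (the shared edge portions become interior and drop out of the boundary) — boundary = 98.00 mm; (rotated 50° about Z; rotation is an isometry so areas/perimeters/island counts are preserved). So its perimeter = 98.00 mm. Layer 30 is larger (98.00 vs 47.00 mm).

layer 30 (z = 7.2 mm)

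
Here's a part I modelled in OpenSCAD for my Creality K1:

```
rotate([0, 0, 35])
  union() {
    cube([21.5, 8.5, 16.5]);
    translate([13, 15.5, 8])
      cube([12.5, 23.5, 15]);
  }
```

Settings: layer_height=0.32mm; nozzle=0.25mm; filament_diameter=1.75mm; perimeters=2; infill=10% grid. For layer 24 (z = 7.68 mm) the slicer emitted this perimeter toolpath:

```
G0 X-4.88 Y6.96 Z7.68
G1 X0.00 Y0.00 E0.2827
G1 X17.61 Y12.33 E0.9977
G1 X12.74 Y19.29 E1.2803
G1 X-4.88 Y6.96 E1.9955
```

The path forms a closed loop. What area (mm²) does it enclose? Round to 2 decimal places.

Apply the shoelace formula to the sequence of (X, Y) vertices; enclosed area = 182.71 mm².

182.71 mm²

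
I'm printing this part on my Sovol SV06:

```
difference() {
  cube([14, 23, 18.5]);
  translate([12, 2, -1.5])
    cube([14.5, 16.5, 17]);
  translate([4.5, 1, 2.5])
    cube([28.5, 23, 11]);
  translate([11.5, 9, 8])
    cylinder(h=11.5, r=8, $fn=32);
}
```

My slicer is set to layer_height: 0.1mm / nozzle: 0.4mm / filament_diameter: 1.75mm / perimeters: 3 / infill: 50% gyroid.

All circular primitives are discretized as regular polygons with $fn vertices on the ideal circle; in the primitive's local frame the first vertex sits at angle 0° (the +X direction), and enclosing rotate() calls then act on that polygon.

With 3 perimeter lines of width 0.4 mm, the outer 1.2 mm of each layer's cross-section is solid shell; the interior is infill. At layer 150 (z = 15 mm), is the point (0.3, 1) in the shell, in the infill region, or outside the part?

At z = 15 mm: the 14×23 cube contributes its full rectangle; the cube at (12, 2) is present — its section is the full 14.5×16.5 rectangle; the cube at (4.5, 1) is absent (z outside [2.5, 13.5]); the cylinder at (11.5, 9): section is a regular 32-gon, circumradius r=8; After the difference (first − rest): starting from the 14×23 cube, the 14.5×16.5 cube at (12, 2) partially overlaps it — only the 33.00 mm² overlap (of its 239.25 mm²) is removed, clipping the outline; the r=8 cylinder at (11.5, 9) partially overlaps it — only the 109.48 mm² overlap (of its 199.77 mm²) is removed, clipping the outline — 1 connected region. Overall, the cross-section is a single solid region. The nearest boundary edge runs (0.00, 0.00)→(0.00, 23.00); distance from the point to it = 0.30 mm. The point is inside the cross-section, 0.30 mm from the nearest boundary — within the 1.2 mm shell band (3 × 0.4).

shell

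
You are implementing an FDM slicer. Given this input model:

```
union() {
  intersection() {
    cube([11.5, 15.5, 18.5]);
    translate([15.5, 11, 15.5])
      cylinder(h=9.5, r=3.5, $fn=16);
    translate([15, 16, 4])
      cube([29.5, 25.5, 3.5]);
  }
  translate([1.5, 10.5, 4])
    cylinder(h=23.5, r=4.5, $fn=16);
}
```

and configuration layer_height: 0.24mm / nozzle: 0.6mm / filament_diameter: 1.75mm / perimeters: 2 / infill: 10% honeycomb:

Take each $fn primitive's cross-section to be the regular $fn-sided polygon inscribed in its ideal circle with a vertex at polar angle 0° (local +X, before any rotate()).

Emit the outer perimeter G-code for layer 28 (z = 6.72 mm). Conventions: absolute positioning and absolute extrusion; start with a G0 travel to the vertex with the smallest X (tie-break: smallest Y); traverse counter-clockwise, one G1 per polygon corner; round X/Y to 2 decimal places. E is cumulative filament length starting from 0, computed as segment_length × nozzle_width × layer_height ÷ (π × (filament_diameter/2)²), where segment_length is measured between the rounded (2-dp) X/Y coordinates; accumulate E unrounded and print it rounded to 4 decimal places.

At z = 6.72 mm: the 11.5×15.5 cube contributes its full rectangle; the cylinder at (15.5, 11) does not reach this height (z outside [15.5, 25]); the cube at (15, 16) (footprint 29.5×25.5) is included at this height; After intersecting: at least one operand is absent at this height, so nothing remains; the r=4.5 cylinder at (1.5, 10.5) contributes a regular 16-gon of circumradius 4.5; Combining (union): only the r=4.5 cylinder at (1.5, 10.5) is present, so the union is just that shape — 1 connected region. The outline is a single polygon with 16 vertices. Extrusion per mm of travel: 0.6 × 0.24 / (π × 0.875²) = 0.059868. Accumulating E over each segment gives final E = 1.6819.

G0 X-3.00 Y10.50 Z6.72
G1 X-2.66 Y8.78 E0.1050
G1 X-1.68 Y7.32 E0.2102
G1 X-0.22 Y6.34 E0.3155
G1 X1.50 Y6.00 E0.4205
G1 X3.22 Y6.34 E0.5254
G1 X4.68 Y7.32 E0.6307
G1 X5.66 Y8.78 E0.7360
G1 X6.00 Y10.50 E0.8410
G1 X5.66 Y12.22 E0.9459
G1 X4.68 Y13.68 E1.0512
G1 X3.22 Y14.66 E1.1565
G1 X1.50 Y15.00 E1.2614
G1 X-0.22 Y14.66 E1.3664
G1 X-1.68 Y13.68 E1.4717
G1 X-2.66 Y12.22 E1.5769
G1 X-3.00 Y10.50 E1.6819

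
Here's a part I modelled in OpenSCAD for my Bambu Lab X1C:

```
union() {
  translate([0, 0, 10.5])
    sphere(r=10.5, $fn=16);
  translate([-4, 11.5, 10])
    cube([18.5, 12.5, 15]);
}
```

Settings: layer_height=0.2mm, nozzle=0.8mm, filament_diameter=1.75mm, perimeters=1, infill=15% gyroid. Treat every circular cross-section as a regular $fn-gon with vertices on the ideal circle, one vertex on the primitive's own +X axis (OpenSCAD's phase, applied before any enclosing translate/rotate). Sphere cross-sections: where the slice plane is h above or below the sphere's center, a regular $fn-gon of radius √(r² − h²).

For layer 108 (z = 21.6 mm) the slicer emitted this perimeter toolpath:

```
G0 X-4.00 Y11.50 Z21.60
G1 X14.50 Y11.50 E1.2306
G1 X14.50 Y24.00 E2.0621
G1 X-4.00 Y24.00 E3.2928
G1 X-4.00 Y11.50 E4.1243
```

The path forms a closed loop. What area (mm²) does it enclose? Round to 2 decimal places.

231.25 mm²

Apply the shoelace formula to the sequence of (X, Y) vertices; enclosed area = 231.25 mm².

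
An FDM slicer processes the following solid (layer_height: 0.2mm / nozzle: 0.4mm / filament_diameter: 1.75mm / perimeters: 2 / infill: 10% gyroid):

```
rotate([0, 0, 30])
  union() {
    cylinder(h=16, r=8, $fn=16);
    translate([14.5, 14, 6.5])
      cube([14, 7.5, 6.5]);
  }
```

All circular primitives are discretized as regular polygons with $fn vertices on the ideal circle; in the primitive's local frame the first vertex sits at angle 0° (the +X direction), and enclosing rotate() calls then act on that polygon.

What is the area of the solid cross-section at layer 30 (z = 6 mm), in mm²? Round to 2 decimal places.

At z = 6 mm: the cylinder: section is a regular 16-gon, circumradius r=8 (area = (16/2)·8.000²·sin(360°/16) = 195.93 mm²); the cube at (14.5, 14) is absent (z outside [6.5, 13]); Taking the union: only the r=8 cylinder is present, so the union is just that shape — area = 195.93 mm²; (rotated 30° about Z; rotation is an isometry so areas/perimeters/island counts are preserved). Overall, the cross-section is a single solid region. Net area = 195.93 mm².

195.93 mm²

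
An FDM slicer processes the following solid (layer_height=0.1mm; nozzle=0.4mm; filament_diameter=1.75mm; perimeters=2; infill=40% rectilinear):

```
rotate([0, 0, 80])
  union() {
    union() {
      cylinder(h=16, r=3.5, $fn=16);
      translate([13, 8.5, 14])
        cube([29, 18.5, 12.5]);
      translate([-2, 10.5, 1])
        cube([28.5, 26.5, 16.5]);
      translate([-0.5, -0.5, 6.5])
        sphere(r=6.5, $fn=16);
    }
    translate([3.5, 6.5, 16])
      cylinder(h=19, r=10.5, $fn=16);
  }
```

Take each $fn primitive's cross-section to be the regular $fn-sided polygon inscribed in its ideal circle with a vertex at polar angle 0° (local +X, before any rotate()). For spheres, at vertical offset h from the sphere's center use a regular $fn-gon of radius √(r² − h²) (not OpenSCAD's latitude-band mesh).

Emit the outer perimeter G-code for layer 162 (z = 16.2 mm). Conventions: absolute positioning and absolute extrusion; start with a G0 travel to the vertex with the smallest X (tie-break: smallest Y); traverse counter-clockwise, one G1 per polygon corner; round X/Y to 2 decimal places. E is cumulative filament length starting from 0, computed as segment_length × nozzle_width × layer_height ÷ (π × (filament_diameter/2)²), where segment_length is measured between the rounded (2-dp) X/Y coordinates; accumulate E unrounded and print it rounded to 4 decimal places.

G0 X-36.79 Y4.46 Z16.20
G1 X-15.33 Y0.67 E0.3624
G1 X-14.39 Y-1.45 E0.4010
G1 X-11.44 Y-4.28 E0.4690
G1 X-7.62 Y-5.76 E0.5371
G1 X-3.52 Y-5.68 E0.6053
G1 X0.23 Y-4.03 E0.6734
G1 X3.06 Y-1.07 E0.7415
G1 X4.55 Y2.75 E0.8097
G1 X4.46 Y6.85 E0.8779
G1 X2.81 Y10.60 E0.9460
G1 X-0.15 Y13.43 E1.0141
G1 X-3.97 Y14.92 E1.0823
G1 X-6.01 Y14.87 E1.1163
G1 X-1.08 Y42.84 E1.5886
G1 X-19.30 Y46.05 E1.8962
G1 X-21.99 Y30.79 E2.1539
G1 X-31.84 Y32.52 E2.3202
G1 X-36.79 Y4.46 E2.7941

At z = 16.2 mm: the cylinder does not reach this height (z outside [0, 16]); the cube at (13, 8.5) is present — its section is the full 29×18.5 rectangle; the cube at (-2, 10.5) (footprint 28.5×26.5) is included at this height; the sphere at (-0.5, -0.5) is not intersected at this z (|z−center|=9.700 > r=6.5); Combining (union): the regions partially overlap (shared area 222.75 mm²), so overlapping operands fuse into one piece — 1 connected region; the r=10.5 cylinder at (3.5, 6.5) contributes a regular 16-gon of circumradius 10.5; Merging all regions: the regions partially overlap (shared area 77.01 mm²), so overlapping operands fuse into one piece — 1 connected region; (rotated 80° about Z; rotation is an isometry so areas/perimeters/island counts are preserved). The outline is a single polygon with 18 vertices. Extrusion per mm of travel: 0.4 × 0.1 / (π × 0.875²) = 0.016630. Accumulating E over each segment gives final E = 2.7941.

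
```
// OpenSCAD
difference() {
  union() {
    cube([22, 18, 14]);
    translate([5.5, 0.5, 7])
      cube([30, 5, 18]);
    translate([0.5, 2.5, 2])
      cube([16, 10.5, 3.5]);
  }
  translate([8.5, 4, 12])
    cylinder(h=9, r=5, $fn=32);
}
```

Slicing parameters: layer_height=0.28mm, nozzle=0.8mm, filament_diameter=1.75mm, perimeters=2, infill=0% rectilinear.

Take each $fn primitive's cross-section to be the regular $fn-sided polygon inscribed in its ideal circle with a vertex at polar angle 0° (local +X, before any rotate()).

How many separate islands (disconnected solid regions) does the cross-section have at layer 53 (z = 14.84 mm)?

At z = 14.84 mm: the cube is not intersected at this z (z outside [0, 14]); the 30×5 cube at (5.5, 0.5) contributes its full rectangle; the cube at (0.5, 2.5) is absent (z outside [2, 5.5]); Taking the union: only the 30×5 cube at (5.5, 0.5) is present, so the union is just that shape — 1 connected region; the cylinder at (8.5, 4): section is a regular 32-gon, circumradius r=5; After the difference (first − rest): starting from that combined region, the r=5 cylinder at (8.5, 4) partially overlaps it — only the 38.24 mm² overlap (of its 78.04 mm²) is removed, clipping the outline — 1 connected region. Overall, the cross-section is a single solid region. Island count = 1.

1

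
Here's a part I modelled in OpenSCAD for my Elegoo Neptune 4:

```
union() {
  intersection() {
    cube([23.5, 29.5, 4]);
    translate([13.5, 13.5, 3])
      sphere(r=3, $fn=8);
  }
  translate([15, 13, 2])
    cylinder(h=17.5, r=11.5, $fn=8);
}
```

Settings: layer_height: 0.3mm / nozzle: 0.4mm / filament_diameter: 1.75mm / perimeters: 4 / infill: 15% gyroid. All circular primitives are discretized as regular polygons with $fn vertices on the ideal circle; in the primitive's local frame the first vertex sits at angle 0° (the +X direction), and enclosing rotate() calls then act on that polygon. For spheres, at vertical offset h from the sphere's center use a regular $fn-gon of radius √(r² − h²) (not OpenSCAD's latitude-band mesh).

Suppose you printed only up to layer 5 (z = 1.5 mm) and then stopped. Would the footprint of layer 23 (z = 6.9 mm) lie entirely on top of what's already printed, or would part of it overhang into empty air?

part overhangs

Compare the two slices. At z = 1.5: the cube is present — its section is the full 23.5×29.5 rectangle (area 693.25 mm²); the r=3 sphere at (13.5, 13.5) contributes a regular 8-gon of circumradius √(3²−1.5²) = 2.598 (area = (8/2)·2.598²·sin(360°/8) = 19.09 mm²); Keeping only the common overlap: the r=3 sphere at (13.5, 13.5) lies inside the 23.5×29.5 cube, so the common part is the r=3 sphere at (13.5, 13.5) itself — area = 19.09 mm²; the cylinder at (15, 13) does not reach this height (z outside [2, 19.5]); Taking the union: only the result so far is present, so the union is just that shape — area = 19.09 mm². At z = 6.9: the cube is not intersected at this z (z outside [0, 4]); the sphere at (13.5, 13.5) is absent (|z−center|=3.900 > r=3); After intersecting: at least one operand is absent at this height, so nothing remains; the r=11.5 cylinder at (15, 13) contributes a regular 8-gon of circumradius 11.5 (area = (8/2)·11.500²·sin(360°/8) = 374.06 mm²); Merging all regions: only the r=11.5 cylinder at (15, 13) is present, so the union is just that shape — area = 374.06 mm². Checking containment: at z = 6.9 the cross-section extends beyond the z = 1.5 cross-section by about 354.97 mm².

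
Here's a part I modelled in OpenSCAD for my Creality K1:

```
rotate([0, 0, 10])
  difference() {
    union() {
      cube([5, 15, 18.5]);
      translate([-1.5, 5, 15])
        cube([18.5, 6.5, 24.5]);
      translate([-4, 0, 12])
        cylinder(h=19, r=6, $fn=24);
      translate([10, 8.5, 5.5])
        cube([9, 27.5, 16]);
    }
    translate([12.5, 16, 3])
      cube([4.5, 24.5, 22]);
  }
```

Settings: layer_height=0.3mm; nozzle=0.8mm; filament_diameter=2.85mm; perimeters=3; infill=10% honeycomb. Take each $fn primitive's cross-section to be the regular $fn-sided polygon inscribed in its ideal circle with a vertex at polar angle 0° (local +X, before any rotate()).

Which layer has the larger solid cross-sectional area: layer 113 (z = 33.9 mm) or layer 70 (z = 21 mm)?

layer 70 (z = 21 mm)

Layer 113 (z = 33.9): the cube does not reach this height (z outside [0, 18.5]); the cube at (-1.5, 5) (footprint 18.5×6.5) is included at this height (area 120.25 mm²); the cylinder at (-4, 0) is not intersected at this z (z outside [12, 31]); the cube at (10, 8.5) is not intersected at this z (z outside [5.5, 21.5]); Taking the union: only the 18.5×6.5 cube at (-1.5, 5) is present, so the union is just that shape — area = 120.25 mm²; the cube at (12.5, 16) is not intersected at this z (z outside [3, 25]); Taking the first minus the rest: none of the subtracted shapes is present at this height, so that combined region is unchanged — area = 120.25 mm²; (rotated 10° about Z; rotation is an isometry so areas/perimeters/island counts are preserved). So its area = 120.25 mm². Layer 70 (z = 21): the cube does not reach this height (z outside [0, 18.5]); the cube at (-1.5, 5) is present — its section is the full 18.5×6.5 rectangle (area 120.25 mm²); the r=6 cylinder at (-4, 0) gives a regular 24-gon of circumradius 6 (constant along its height) (area = (24/2)·6.000²·sin(360°/24) = 111.81 mm²); the cube at (10, 8.5) is present — its section is the full 9×27.5 rectangle (area 247.50 mm²); Taking the union: the regions partially overlap — summed areas 479.56 mm² minus the doubly-counted overlap 21.17 mm² gives 458.38 mm² — area = 458.38 mm²; the 4.5×24.5 cube at (12.5, 16) contributes its full rectangle (area 110.25 mm²); Taking the first minus the rest: starting from the result so far (458.38 mm²), the 4.5×24.5 cube at (12.5, 16) partially overlaps it — only the 90.00 mm² overlap (of its 110.25 mm²) is removed, clipping the outline — area = 368.38 mm²; (whole slice rotated 10° about Z — lengths, areas and connectivity unchanged). So its area = 368.38 mm². Layer 70 is larger (368.38 vs 120.25 mm²).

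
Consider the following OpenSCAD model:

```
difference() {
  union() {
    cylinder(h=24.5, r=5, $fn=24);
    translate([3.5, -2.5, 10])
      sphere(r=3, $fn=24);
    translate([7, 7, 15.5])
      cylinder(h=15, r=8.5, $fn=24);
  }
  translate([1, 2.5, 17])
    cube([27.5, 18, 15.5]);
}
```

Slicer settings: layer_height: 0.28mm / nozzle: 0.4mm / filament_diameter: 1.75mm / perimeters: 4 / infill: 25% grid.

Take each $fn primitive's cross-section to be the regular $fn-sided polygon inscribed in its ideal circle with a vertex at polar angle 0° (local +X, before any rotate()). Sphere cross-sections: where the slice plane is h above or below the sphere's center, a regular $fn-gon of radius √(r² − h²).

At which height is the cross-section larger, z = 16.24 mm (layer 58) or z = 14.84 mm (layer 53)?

layer 58 (z = 16.24 mm)

Layer 58 (z = 16.24): the r=5 cylinder contributes a regular 24-gon of circumradius 5 (area = (24/2)·5.000²·sin(360°/24) = 77.65 mm²); the sphere at (3.5, -2.5) does not reach this height (|z−center|=6.240 > r=3); the r=8.5 cylinder at (7, 7) contributes a regular 24-gon of circumradius 8.5 (area = (24/2)·8.500²·sin(360°/24) = 224.40 mm²); Merging all regions: the regions partially overlap — summed areas 302.04 mm² minus the doubly-counted overlap 20.84 mm² gives 281.20 mm² — area = 281.20 mm²; the cube at (1, 2.5) does not reach this height (z outside [17, 32.5]); Taking the first minus the rest: none of the subtracted shapes is present at this height, so the result so far is unchanged — area = 281.20 mm². So its area = 281.20 mm². Layer 53 (z = 14.84): the r=5 cylinder gives a regular 24-gon of circumradius 5 (constant along its height) (area = (24/2)·5.000²·sin(360°/24) = 77.65 mm²); the sphere at (3.5, -2.5) does not reach this height (|z−center|=4.840 > r=3); the cylinder at (7, 7) is not intersected at this z (z outside [15.5, 30.5]); Merging all regions: only the r=5 cylinder is present, so the union is just that shape — area = 77.65 mm²; the cube at (1, 2.5) is not intersected at this z (z outside [17, 32.5]); After the difference (first − rest): none of the subtracted shapes is present at this height, so the result so far is unchanged — area = 77.65 mm². So its area = 77.65 mm². Layer 58 is larger (281.20 vs 77.65 mm²).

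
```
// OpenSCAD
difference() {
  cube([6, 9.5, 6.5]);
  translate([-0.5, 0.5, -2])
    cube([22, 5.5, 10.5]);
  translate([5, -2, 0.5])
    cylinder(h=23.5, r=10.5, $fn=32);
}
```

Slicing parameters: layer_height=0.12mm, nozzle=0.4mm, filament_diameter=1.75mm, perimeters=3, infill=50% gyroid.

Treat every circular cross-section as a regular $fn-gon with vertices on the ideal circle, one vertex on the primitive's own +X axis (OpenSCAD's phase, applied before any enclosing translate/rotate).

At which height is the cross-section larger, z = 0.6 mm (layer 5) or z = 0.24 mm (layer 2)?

Layer 5 (z = 0.6): the cube (footprint 6×9.5) is included at this height (area 57.00 mm²); the cube at (-0.5, 0.5) (footprint 22×5.5) is included at this height (area 121.00 mm²); the r=10.5 cylinder at (5, -2) contributes a regular 32-gon of circumradius 10.5 (area = (32/2)·10.500²·sin(360°/32) = 344.14 mm²); Subtracting the remaining from the first: starting from the 6×9.5 cube (57.00 mm²), the 22×5.5 cube at (-0.5, 0.5) partially overlaps it — only the 33.00 mm² overlap (of its 121.00 mm²) is removed, clipping the outline; the r=10.5 cylinder at (5, -2) partially overlaps it — only the 15.72 mm² overlap (of its 344.14 mm²) is removed, clipping the outline — area = 8.28 mm². So its area = 8.28 mm². Layer 2 (z = 0.24): the cube is present — its section is the full 6×9.5 rectangle (area 57.00 mm²); the cube at (-0.5, 0.5) (footprint 22×5.5) is included at this height (area 121.00 mm²); the cylinder at (5, -2) is not intersected at this z (z outside [0.5, 24]); Subtracting the remaining from the first: starting from the 6×9.5 cube (57.00 mm²), the 22×5.5 cube at (-0.5, 0.5) partially overlaps it — only the 33.00 mm² overlap (of its 121.00 mm²) is removed, clipping the outline — area = 24.00 mm². So its area = 24.00 mm². Layer 2 is larger (24.00 vs 8.28 mm²).

layer 2 (z = 0.24 mm)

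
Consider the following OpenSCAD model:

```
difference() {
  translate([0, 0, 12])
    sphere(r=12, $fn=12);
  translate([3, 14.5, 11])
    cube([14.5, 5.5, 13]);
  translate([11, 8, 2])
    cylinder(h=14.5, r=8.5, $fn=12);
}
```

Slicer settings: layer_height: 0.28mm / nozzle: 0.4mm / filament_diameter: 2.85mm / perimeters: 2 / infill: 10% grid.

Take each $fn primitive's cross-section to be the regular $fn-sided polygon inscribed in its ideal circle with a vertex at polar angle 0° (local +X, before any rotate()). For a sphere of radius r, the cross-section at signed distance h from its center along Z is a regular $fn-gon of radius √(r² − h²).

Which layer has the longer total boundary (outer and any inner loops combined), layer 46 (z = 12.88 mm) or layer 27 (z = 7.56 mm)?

layer 46 (z = 12.88 mm)

Layer 46 (z = 12.88): the r=12 sphere slices to a regular 12-gon of circumradius 11.968 (√(r²−h²) with h=0.88 from center) (perimeter = 2·12·11.968·sin(180°/12) = 74.34 mm); the cube at (3, 14.5) is present — its section is the full 14.5×5.5 rectangle (perimeter 40.00 mm); the r=8.5 cylinder at (11, 8) gives a regular 12-gon of circumradius 8.5 (constant along its height) (perimeter = 2·12·8.500·sin(180°/12) = 52.80 mm); After the difference (first − rest): starting from the r=12 sphere, the 14.5×5.5 cube at (3, 14.5) misses the remaining region (no effect); the r=8.5 cylinder at (11, 8) partially overlaps it — only the 63.52 mm² overlap (of its 216.75 mm²) is removed, clipping the outline — boundary = 76.24 mm. So its perimeter = 76.24 mm. Layer 27 (z = 7.56): the r=12 sphere contributes a regular 12-gon of circumradius √(12²−4.44²) = 11.148 (perimeter = 2·12·11.148·sin(180°/12) = 69.25 mm); the cube at (3, 14.5) does not reach this height (z outside [11, 24]); the r=8.5 cylinder at (11, 8) contributes a regular 12-gon of circumradius 8.5 (perimeter = 2·12·8.500·sin(180°/12) = 52.80 mm); Subtracting the remaining from the first: starting from the r=12 sphere, the r=8.5 cylinder at (11, 8) partially overlaps it — only the 51.64 mm² overlap (of its 216.75 mm²) is removed, clipping the outline — boundary = 70.26 mm. So its perimeter = 70.26 mm. Layer 46 is larger (76.24 vs 70.26 mm).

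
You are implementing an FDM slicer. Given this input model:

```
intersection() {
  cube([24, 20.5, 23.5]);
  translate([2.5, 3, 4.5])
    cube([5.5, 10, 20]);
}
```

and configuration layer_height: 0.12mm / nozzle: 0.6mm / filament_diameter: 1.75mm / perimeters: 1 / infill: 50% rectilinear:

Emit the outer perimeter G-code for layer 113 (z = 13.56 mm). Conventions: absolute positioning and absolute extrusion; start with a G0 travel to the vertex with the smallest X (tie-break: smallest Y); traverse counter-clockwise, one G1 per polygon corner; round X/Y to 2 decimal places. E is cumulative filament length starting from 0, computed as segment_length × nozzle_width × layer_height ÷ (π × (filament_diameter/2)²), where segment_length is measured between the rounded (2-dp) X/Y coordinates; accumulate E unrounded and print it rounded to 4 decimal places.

G0 X2.50 Y3.00 Z13.56
G1 X8.00 Y3.00 E0.1646
G1 X8.00 Y13.00 E0.4640
G1 X2.50 Y13.00 E0.6286
G1 X2.50 Y3.00 E0.9280

At z = 13.56 mm: the cube (footprint 24×20.5) is included at this height; the cube at (2.5, 3) is present — its section is the full 5.5×10 rectangle; Taking the intersection: the 5.5×10 cube at (2.5, 3) lies inside the 24×20.5 cube, so the common part is the 5.5×10 cube at (2.5, 3) itself — 1 connected region. The outline is a single polygon with 4 vertices. Extrusion per mm of travel: 0.6 × 0.12 / (π × 0.875²) = 0.029934. Accumulating E over each segment gives final E = 0.9280.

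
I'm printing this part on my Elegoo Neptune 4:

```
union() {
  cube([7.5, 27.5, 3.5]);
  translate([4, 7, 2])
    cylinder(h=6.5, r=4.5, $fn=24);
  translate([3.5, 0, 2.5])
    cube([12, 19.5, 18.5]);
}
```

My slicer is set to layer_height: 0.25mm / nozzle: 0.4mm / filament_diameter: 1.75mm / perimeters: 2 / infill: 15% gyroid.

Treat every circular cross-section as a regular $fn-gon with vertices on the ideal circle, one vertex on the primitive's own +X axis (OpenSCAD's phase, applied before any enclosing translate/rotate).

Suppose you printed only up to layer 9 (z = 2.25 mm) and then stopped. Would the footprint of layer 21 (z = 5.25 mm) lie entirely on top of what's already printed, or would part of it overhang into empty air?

Compare the two slices. At z = 2.25: the cube is present — its section is the full 7.5×27.5 rectangle (area 206.25 mm²); the r=4.5 cylinder at (4, 7) gives a regular 24-gon of circumradius 4.5 (constant along its height) (area = (24/2)·4.500²·sin(360°/24) = 62.89 mm²); the cube at (3.5, 0) does not reach this height (z outside [2.5, 21]); Combining (union): the regions partially overlap — summed areas 269.14 mm² minus the doubly-counted overlap 57.91 mm² gives 211.23 mm² — area = 211.23 mm². At z = 5.25: the cube is not intersected at this z (z outside [0, 3.5]); the r=4.5 cylinder at (4, 7) gives a regular 24-gon of circumradius 4.5 (constant along its height) (area = (24/2)·4.500²·sin(360°/24) = 62.89 mm²); the cube at (3.5, 0) (footprint 12×19.5) is included at this height (area 234.00 mm²); Taking the union: the regions partially overlap — summed areas 296.89 mm² minus the doubly-counted overlap 35.91 mm² gives 260.98 mm² — area = 260.98 mm². Checking containment: at z = 5.25 the cross-section extends beyond the z = 2.25 cross-section by about 152.29 mm².

part overhangs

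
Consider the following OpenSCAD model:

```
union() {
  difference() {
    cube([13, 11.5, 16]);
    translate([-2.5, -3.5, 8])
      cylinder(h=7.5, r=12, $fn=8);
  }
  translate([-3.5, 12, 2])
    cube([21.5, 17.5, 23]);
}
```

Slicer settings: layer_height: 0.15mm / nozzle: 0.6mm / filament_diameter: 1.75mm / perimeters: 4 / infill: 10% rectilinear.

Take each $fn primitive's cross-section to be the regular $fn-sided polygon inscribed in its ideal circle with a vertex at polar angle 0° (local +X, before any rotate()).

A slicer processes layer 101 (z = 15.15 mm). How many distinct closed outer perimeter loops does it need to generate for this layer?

At z = 15.15 mm: the cube (footprint 13×11.5) is included at this height; the cylinder at (-2.5, -3.5): section is a regular 8-gon, circumradius r=12; Subtracting the remaining from the first: starting from the 13×11.5 cube, the r=12 cylinder at (-2.5, -3.5) partially overlaps it — only the 42.40 mm² overlap (of its 407.29 mm²) is removed, clipping the outline — 1 connected region; the cube at (-3.5, 12) (footprint 21.5×17.5) is included at this height; Merging all regions: the 2 present regions are separate (no shared area or edge), so areas and boundary lengths simply add and each stays a separate island — 2 connected regions. The result has 2 disconnected regions.

2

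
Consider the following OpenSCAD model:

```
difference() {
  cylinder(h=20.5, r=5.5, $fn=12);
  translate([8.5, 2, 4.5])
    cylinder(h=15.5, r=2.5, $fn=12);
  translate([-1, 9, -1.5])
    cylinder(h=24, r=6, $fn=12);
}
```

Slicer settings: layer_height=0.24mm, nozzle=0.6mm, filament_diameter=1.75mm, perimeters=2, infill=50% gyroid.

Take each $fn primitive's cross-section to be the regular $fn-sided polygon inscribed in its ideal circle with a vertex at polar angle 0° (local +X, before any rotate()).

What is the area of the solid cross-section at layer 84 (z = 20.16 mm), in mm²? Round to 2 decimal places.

80.86 mm²

At z = 20.16 mm: the cylinder: section is a regular 12-gon, circumradius r=5.5 (area = (12/2)·5.500²·sin(360°/12) = 90.75 mm²); the cylinder at (8.5, 2) does not reach this height (z outside [4.5, 20]); the r=6 cylinder at (-1, 9) gives a regular 12-gon of circumradius 6 (constant along its height) (area = (12/2)·6.000²·sin(360°/12) = 108.00 mm²); After the difference (first − rest): starting from the r=5.5 cylinder (90.75 mm²), the r=6 cylinder at (-1, 9) partially overlaps it — only the 9.89 mm² overlap (of its 108.00 mm²) is removed, clipping the outline — area = 80.86 mm². Overall, the cross-section is a single solid region. Net area = 80.86 mm².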